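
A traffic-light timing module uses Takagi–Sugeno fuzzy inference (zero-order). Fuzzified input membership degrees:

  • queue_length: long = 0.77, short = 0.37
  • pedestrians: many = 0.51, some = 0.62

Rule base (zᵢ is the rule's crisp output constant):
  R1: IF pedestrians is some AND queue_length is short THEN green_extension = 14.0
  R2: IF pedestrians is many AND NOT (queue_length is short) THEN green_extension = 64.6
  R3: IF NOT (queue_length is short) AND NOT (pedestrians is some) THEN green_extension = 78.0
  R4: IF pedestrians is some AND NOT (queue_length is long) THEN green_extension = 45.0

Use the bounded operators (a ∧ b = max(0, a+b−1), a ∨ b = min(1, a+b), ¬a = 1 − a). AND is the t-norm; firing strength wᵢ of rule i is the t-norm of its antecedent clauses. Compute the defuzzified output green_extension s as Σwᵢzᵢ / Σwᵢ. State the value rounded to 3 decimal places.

65.493

R1 (z=14.0): some=0.62, short=0.37; AND[max(0, a+b−1)] → w = 0.00
R2 (z=64.6): many=0.51, ¬short=1−0.37=0.63; AND[max(0, a+b−1)] → w = 0.14
R3 (z=78.0): ¬short=1−0.37=0.63, ¬some=1−0.62=0.38; AND[max(0, a+b−1)] → w = 0.01
R4 (z=45.0): some=0.62, ¬long=1−0.77=0.23; AND[max(0, a+b−1)] → w = 0.00
Weighted average = (0.00·14.0 + 0.14·64.6 + 0.01·78.0 + 0.00·45.0) / (0.00 + 0.14 + 0.01 + 0.00)
  = 9.8240 / 0.1500 = 65.493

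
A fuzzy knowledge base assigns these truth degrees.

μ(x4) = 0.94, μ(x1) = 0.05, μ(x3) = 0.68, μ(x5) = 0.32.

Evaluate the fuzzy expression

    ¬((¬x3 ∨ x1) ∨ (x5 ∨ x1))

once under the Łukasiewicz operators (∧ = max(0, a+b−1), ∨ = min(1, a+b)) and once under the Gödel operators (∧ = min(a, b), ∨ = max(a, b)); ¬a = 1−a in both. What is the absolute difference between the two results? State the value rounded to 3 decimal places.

Under Łukasiewicz:
  ¬x3 = 1 − 0.68 = 0.32
  ¬x3 ∨ x1 = min(1, a+b) on (0.32, 0.05) = 0.37
  x5 ∨ x1 = min(1, a+b) on (0.32, 0.05) = 0.37
  (¬x3 ∨ x1) ∨ (x5 ∨ x1) = min(1, a+b) on (0.37, 0.37) = 0.74
  ¬((¬x3 ∨ x1) ∨ (x5 ∨ x1)) = 1 − 0.74 = 0.26
  → value = 0.2600
Under Gödel:
  ¬x3 = 1 − 0.68 = 0.32
  ¬x3 ∨ x1 = max(a, b) on (0.32, 0.05) = 0.32
  x5 ∨ x1 = max(a, b) on (0.32, 0.05) = 0.32
  (¬x3 ∨ x1) ∨ (x5 ∨ x1) = max(a, b) on (0.32, 0.32) = 0.32
  ¬((¬x3 ∨ x1) ∨ (x5 ∨ x1)) = 1 − 0.32 = 0.68
  → value = 0.6800
|0.2600 − 0.6800| = 0.420

0.420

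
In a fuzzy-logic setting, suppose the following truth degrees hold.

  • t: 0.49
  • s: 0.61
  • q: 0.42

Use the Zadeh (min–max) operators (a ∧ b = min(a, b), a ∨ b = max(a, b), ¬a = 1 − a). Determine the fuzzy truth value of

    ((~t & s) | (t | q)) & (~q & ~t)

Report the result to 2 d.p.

0.51

~t = 1 − 0.49 = 0.51
~t & s = min(a, b) on (0.51, 0.61) = 0.51
t | q = max(a, b) on (0.49, 0.42) = 0.49
(~t & s) | (t | q) = max(a, b) on (0.51, 0.49) = 0.51
~q = 1 − 0.42 = 0.58
~t = 1 − 0.49 = 0.51
~q & ~t = min(a, b) on (0.58, 0.51) = 0.51
((~t & s) | (t | q)) & (~q & ~t) = min(a, b) on (0.51, 0.51) = 0.51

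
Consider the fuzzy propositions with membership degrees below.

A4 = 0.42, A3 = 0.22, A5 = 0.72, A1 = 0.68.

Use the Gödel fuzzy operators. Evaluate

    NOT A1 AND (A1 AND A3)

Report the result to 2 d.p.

NOT A1 = 1 − 0.68 = 0.32
A1 AND A3 = min(a, b) on (0.68, 0.22) = 0.22
NOT A1 AND (A1 AND A3) = min(a, b) on (0.32, 0.22) = 0.22

0.22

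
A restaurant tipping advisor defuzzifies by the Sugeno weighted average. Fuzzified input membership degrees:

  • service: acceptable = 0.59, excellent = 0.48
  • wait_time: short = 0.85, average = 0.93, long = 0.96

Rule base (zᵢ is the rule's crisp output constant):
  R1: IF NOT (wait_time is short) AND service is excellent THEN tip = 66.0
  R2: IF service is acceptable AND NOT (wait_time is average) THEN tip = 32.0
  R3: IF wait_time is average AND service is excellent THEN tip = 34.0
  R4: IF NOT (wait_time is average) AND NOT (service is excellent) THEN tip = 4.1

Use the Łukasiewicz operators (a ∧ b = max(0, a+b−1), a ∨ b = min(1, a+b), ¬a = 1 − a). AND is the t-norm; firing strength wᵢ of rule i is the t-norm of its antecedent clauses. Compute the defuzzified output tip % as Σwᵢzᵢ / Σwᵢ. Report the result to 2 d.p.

34.00

R1 (z=66.0): ¬short=1−0.85=0.15, excellent=0.48; AND[max(0, a+b−1)] → w = 0.00
R2 (z=32.0): acceptable=0.59, ¬average=1−0.93=0.07; AND[max(0, a+b−1)] → w = 0.00
R3 (z=34.0): average=0.93, excellent=0.48; AND[max(0, a+b−1)] → w = 0.41
R4 (z=4.1): ¬average=1−0.93=0.07, ¬excellent=1−0.48=0.52; AND[max(0, a+b−1)] → w = 0.00
Weighted average = (0.00·66.0 + 0.00·32.0 + 0.41·34.0 + 0.00·4.1) / (0.00 + 0.00 + 0.41 + 0.00)
  = 13.9400 / 0.4100 = 34.00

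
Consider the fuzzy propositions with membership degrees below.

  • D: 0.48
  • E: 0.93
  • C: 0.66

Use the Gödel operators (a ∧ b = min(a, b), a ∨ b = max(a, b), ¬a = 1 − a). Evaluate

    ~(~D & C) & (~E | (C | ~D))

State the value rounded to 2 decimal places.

0.48

~D = 1 − 0.48 = 0.52
~D & C = min(a, b) on (0.52, 0.66) = 0.52
~(~D & C) = 1 − 0.52 = 0.48
~E = 1 − 0.93 = 0.07
~D = 1 − 0.48 = 0.52
C | ~D = max(a, b) on (0.66, 0.52) = 0.66
~E | (C | ~D) = max(a, b) on (0.07, 0.66) = 0.66
~(~D & C) & (~E | (C | ~D)) = min(a, b) on (0.48, 0.66) = 0.48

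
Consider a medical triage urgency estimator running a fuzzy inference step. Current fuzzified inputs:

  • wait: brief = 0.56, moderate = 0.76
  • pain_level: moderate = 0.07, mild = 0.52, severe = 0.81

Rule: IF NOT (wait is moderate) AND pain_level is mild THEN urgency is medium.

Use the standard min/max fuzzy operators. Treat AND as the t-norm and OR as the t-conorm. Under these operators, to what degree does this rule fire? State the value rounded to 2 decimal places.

0.24

firing strength: ¬moderate=1−0.76=0.24, mild=0.52; AND[min(a, b)] → w = 0.24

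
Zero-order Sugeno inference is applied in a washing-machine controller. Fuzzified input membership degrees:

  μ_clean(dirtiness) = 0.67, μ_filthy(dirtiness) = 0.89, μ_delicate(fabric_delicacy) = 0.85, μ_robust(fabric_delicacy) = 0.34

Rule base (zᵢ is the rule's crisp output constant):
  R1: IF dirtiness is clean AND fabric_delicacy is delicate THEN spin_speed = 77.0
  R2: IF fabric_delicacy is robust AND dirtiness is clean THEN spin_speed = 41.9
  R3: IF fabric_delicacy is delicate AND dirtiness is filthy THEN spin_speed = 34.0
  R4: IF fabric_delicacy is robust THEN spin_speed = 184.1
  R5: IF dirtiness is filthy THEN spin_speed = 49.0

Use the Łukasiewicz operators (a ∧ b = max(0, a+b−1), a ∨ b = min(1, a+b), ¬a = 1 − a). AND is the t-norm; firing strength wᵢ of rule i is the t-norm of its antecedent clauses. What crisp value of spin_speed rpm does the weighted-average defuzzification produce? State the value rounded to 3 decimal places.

R1 (z=77.0): clean=0.67, delicate=0.85; AND[max(0, a+b−1)] → w = 0.52
R2 (z=41.9): robust=0.34, clean=0.67; AND[max(0, a+b−1)] → w = 0.01
R3 (z=34.0): delicate=0.85, filthy=0.89; AND[max(0, a+b−1)] → w = 0.74
R4 (z=184.1): robust=0.34 → w = 0.34
R5 (z=49.0): filthy=0.89 → w = 0.89
Weighted average = (0.52·77.0 + 0.01·41.9 + 0.74·34.0 + 0.34·184.1 + 0.89·49.0) / (0.52 + 0.01 + 0.74 + 0.34 + 0.89)
  = 171.8230 / 2.5000 = 68.729

68.729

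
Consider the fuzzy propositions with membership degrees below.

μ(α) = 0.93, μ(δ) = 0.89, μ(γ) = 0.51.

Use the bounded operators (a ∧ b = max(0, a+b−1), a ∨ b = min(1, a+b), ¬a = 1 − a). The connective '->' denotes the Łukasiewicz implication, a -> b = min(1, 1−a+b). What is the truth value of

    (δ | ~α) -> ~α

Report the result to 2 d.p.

~α = 1 − 0.93 = 0.07
δ | ~α = min(1, a+b) on (0.89, 0.07) = 0.96
~α = 1 − 0.93 = 0.07
(δ | ~α) -> ~α  [Łukasiewicz: min(1, 1−a+b)] with a=0.96, b=0.07 → 0.11

0.11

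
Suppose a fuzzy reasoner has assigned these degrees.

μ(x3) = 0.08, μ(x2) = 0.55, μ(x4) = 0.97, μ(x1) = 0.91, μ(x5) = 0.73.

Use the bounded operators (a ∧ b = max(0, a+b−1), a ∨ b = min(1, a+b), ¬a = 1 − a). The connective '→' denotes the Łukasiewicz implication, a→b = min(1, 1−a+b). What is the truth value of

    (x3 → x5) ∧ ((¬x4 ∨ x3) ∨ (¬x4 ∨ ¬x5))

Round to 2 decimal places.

x3 → x5  [Łukasiewicz: min(1, 1−a+b)] with a=0.08, b=0.73 → 1.00
¬x4 = 1 − 0.97 = 0.03
¬x4 ∨ x3 = min(1, a+b) on (0.03, 0.08) = 0.11
¬x4 = 1 − 0.97 = 0.03
¬x5 = 1 − 0.73 = 0.27
¬x4 ∨ ¬x5 = min(1, a+b) on (0.03, 0.27) = 0.30
(¬x4 ∨ x3) ∨ (¬x4 ∨ ¬x5) = min(1, a+b) on (0.11, 0.30) = 0.41
(x3 → x5) ∧ ((¬x4 ∨ x3) ∨ (¬x4 ∨ ¬x5)) = max(0, a+b−1) on (1.00, 0.41) = 0.41

0.41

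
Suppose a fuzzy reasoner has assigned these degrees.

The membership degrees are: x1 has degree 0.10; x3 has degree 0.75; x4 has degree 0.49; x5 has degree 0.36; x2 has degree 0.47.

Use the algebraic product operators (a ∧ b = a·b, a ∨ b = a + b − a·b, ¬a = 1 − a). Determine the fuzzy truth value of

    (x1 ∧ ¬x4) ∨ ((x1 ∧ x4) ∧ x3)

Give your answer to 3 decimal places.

¬x4 = 1 − 0.4900 = 0.5100
x1 ∧ ¬x4 = a·b on (0.1000, 0.5100) = 0.0510
x1 ∧ x4 = a·b on (0.1000, 0.4900) = 0.0490
(x1 ∧ x4) ∧ x3 = a·b on (0.0490, 0.7500) = 0.0368
(x1 ∧ ¬x4) ∨ ((x1 ∧ x4) ∧ x3) = a + b − a·b on (0.0510, 0.0368) = 0.0859

0.086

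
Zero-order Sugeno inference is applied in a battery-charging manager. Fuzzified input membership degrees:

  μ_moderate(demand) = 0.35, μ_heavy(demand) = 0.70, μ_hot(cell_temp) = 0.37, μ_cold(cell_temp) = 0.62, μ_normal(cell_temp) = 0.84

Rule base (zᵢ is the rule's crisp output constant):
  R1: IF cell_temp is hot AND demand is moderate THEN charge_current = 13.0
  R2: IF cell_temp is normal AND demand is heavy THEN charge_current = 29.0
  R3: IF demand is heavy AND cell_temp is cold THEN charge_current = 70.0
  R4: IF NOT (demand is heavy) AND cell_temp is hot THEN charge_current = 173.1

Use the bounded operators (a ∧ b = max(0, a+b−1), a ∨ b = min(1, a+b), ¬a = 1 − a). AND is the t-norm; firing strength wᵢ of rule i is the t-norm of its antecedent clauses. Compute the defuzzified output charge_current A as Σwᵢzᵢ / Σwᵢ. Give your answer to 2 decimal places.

44.26

R1 (z=13.0): hot=0.37, moderate=0.35; AND[max(0, a+b−1)] → w = 0.00
R2 (z=29.0): normal=0.84, heavy=0.70; AND[max(0, a+b−1)] → w = 0.54
R3 (z=70.0): heavy=0.70, cold=0.62; AND[max(0, a+b−1)] → w = 0.32
R4 (z=173.1): ¬heavy=1−0.70=0.30, hot=0.37; AND[max(0, a+b−1)] → w = 0.00
Weighted average = (0.00·13.0 + 0.54·29.0 + 0.32·70.0 + 0.00·173.1) / (0.00 + 0.54 + 0.32 + 0.00)
  = 38.0600 / 0.8600 = 44.26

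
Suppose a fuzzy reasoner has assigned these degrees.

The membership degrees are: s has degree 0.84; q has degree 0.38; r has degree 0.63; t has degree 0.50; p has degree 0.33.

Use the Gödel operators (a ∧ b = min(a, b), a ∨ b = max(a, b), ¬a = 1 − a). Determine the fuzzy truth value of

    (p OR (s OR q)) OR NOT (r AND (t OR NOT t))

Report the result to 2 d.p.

s OR q = max(a, b) on (0.84, 0.38) = 0.84
p OR (s OR q) = max(a, b) on (0.33, 0.84) = 0.84
NOT t = 1 − 0.50 = 0.50
t OR NOT t = max(a, b) on (0.50, 0.50) = 0.50
r AND (t OR NOT t) = min(a, b) on (0.63, 0.50) = 0.50
NOT (r AND (t OR NOT t)) = 1 − 0.50 = 0.50
(p OR (s OR q)) OR NOT (r AND (t OR NOT t)) = max(a, b) on (0.84, 0.50) = 0.84

0.84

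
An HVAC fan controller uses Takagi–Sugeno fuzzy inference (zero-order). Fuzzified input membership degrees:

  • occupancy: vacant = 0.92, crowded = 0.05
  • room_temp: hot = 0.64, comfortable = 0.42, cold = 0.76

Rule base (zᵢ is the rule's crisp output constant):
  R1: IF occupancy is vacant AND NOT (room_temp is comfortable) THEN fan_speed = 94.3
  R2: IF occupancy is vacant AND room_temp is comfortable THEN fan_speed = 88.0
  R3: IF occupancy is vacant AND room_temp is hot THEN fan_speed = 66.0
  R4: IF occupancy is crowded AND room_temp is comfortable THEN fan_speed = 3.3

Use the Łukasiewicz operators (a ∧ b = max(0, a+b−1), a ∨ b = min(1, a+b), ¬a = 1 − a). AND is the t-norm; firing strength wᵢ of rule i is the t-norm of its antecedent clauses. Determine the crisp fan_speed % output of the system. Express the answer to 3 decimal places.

81.450

R1 (z=94.3): vacant=0.92, ¬comfortable=1−0.42=0.58; AND[max(0, a+b−1)] → w = 0.50
R2 (z=88.0): vacant=0.92, comfortable=0.42; AND[max(0, a+b−1)] → w = 0.34
R3 (z=66.0): vacant=0.92, hot=0.64; AND[max(0, a+b−1)] → w = 0.56
R4 (z=3.3): crowded=0.05, comfortable=0.42; AND[max(0, a+b−1)] → w = 0.00
Weighted average = (0.50·94.3 + 0.34·88.0 + 0.56·66.0 + 0.00·3.3) / (0.50 + 0.34 + 0.56 + 0.00)
  = 114.0300 / 1.4000 = 81.450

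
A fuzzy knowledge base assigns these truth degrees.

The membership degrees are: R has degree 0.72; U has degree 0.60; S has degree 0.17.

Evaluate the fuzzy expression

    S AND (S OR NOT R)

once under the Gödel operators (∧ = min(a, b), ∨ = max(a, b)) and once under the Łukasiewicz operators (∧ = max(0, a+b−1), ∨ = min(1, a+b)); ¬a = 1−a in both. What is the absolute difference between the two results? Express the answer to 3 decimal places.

0.170

Under Gödel:
  NOT R = 1 − 0.72 = 0.28
  S OR NOT R = max(a, b) on (0.17, 0.28) = 0.28
  S AND (S OR NOT R) = min(a, b) on (0.17, 0.28) = 0.17
  → value = 0.1700
Under Łukasiewicz:
  NOT R = 1 − 0.72 = 0.28
  S OR NOT R = min(1, a+b) on (0.17, 0.28) = 0.45
  S AND (S OR NOT R) = max(0, a+b−1) on (0.17, 0.45) = 0.00
  → value = 0.0000
|0.1700 − 0.0000| = 0.170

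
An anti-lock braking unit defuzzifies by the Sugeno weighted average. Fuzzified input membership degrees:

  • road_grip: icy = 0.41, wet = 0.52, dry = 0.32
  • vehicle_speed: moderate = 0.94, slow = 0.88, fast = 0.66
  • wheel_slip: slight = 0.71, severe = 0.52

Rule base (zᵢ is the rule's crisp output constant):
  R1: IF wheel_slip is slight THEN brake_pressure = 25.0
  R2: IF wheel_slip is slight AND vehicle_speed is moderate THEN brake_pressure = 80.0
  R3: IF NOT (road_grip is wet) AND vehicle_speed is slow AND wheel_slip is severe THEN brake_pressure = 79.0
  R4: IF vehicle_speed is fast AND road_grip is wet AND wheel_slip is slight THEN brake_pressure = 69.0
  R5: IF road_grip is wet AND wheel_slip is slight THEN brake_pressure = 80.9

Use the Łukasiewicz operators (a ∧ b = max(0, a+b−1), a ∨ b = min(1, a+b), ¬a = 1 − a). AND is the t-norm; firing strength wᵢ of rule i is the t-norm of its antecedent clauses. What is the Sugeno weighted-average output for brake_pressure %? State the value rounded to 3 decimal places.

55.570

R1 (z=25.0): slight=0.71 → w = 0.71
R2 (z=80.0): slight=0.71, moderate=0.94; AND[max(0, a+b−1)] → w = 0.65
R3 (z=79.0): ¬wet=1−0.52=0.48, slow=0.88, severe=0.52; AND[max(0, a+b−1)] → w = 0.00
R4 (z=69.0): fast=0.66, wet=0.52, slight=0.71; AND[max(0, a+b−1)] → w = 0.00
R5 (z=80.9): wet=0.52, slight=0.71; AND[max(0, a+b−1)] → w = 0.23
Weighted average = (0.71·25.0 + 0.65·80.0 + 0.00·79.0 + 0.00·69.0 + 0.23·80.9) / (0.71 + 0.65 + 0.00 + 0.00 + 0.23)
  = 88.3570 / 1.5900 = 55.570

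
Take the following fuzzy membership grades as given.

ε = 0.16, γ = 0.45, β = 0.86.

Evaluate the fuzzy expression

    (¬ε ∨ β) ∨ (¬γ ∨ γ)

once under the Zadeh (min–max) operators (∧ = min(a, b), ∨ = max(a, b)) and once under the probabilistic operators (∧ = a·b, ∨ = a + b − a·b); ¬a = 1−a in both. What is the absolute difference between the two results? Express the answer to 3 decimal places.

0.134

Under Zadeh (min–max):
  ¬ε = 1 − 0.16 = 0.84
  ¬ε ∨ β = max(a, b) on (0.84, 0.86) = 0.86
  ¬γ = 1 − 0.45 = 0.55
  ¬γ ∨ γ = max(a, b) on (0.55, 0.45) = 0.55
  (¬ε ∨ β) ∨ (¬γ ∨ γ) = max(a, b) on (0.86, 0.55) = 0.86
  → value = 0.8600
Under probabilistic:
  ¬ε = 1 − 0.1600 = 0.8400
  ¬ε ∨ β = a + b − a·b on (0.8400, 0.8600) = 0.9776
  ¬γ = 1 − 0.4500 = 0.5500
  ¬γ ∨ γ = a + b − a·b on (0.5500, 0.4500) = 0.7525
  (¬ε ∨ β) ∨ (¬γ ∨ γ) = a + b − a·b on (0.9776, 0.7525) = 0.9945
  → value = 0.9945
|0.8600 − 0.9945| = 0.134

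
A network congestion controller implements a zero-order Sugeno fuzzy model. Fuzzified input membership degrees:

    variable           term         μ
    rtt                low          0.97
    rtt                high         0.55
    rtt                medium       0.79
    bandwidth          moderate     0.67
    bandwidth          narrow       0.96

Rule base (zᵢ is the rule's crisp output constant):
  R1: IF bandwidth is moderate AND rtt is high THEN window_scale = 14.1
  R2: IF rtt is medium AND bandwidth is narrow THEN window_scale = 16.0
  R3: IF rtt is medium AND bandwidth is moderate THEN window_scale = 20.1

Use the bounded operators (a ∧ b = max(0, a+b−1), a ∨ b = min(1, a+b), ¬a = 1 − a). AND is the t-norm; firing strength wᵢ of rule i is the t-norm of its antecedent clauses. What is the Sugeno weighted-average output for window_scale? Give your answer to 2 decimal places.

17.03

R1 (z=14.1): moderate=0.67, high=0.55; AND[max(0, a+b−1)] → w = 0.22
R2 (z=16.0): medium=0.79, narrow=0.96; AND[max(0, a+b−1)] → w = 0.75
R3 (z=20.1): medium=0.79, moderate=0.67; AND[max(0, a+b−1)] → w = 0.46
Weighted average = (0.22·14.1 + 0.75·16.0 + 0.46·20.1) / (0.22 + 0.75 + 0.46)
  = 24.3480 / 1.4300 = 17.03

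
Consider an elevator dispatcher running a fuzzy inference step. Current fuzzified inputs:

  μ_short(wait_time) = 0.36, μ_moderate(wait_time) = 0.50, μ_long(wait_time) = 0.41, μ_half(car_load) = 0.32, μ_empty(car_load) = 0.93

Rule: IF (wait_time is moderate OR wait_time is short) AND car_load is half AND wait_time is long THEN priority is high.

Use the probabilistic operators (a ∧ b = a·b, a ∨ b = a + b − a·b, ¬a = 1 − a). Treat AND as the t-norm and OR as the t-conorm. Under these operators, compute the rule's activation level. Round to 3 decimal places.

firing strength: (moderate=0.50 OR short=0.36) = 0.6800; AND[a·b] with half=0.32, long=0.41 → w = 0.0892

0.089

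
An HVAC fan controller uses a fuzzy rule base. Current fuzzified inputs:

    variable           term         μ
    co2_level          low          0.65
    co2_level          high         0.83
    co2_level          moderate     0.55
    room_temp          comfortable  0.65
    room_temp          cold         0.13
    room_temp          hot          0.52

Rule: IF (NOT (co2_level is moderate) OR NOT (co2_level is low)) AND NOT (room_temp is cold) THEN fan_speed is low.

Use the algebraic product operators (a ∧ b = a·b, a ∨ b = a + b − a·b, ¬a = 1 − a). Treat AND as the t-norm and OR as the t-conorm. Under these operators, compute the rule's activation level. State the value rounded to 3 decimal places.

0.559

firing strength: (¬moderate=1−0.55=0.45 OR ¬low=1−0.65=0.35) = 0.6425; AND[a·b] with ¬cold=1−0.13=0.87 → w = 0.5590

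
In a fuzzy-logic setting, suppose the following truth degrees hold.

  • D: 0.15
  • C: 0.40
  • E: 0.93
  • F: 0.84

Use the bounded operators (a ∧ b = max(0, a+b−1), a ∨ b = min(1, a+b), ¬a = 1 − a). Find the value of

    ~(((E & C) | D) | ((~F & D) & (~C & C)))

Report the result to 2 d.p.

E & C = max(0, a+b−1) on (0.93, 0.40) = 0.33
(E & C) | D = min(1, a+b) on (0.33, 0.15) = 0.48
~F = 1 − 0.84 = 0.16
~F & D = max(0, a+b−1) on (0.16, 0.15) = 0.00
~C = 1 − 0.40 = 0.60
~C & C = max(0, a+b−1) on (0.60, 0.40) = 0.00
(~F & D) & (~C & C) = max(0, a+b−1) on (0.00, 0.00) = 0.00
((E & C) | D) | ((~F & D) & (~C & C)) = min(1, a+b) on (0.48, 0.00) = 0.48
~(((E & C) | D) | ((~F & D) & (~C & C))) = 1 − 0.48 = 0.52

0.52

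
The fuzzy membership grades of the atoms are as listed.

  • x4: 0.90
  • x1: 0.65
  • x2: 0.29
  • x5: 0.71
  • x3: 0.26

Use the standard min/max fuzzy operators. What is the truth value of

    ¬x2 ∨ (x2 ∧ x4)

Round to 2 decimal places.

¬x2 = 1 − 0.29 = 0.71
x2 ∧ x4 = min(a, b) on (0.29, 0.90) = 0.29
¬x2 ∨ (x2 ∧ x4) = max(a, b) on (0.71, 0.29) = 0.71

0.71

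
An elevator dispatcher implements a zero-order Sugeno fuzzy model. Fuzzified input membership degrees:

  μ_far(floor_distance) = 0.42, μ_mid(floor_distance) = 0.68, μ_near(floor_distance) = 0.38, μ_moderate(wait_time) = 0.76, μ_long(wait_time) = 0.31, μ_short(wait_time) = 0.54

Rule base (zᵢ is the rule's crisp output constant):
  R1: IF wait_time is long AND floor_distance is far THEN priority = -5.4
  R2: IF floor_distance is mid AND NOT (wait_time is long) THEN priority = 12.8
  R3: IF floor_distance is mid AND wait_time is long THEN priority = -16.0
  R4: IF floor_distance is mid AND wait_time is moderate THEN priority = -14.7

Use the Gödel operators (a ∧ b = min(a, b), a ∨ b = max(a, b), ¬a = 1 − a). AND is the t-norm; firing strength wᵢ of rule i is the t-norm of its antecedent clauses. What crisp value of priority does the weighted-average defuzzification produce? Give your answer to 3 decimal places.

-4.003

R1 (z=-5.4): long=0.31, far=0.42; AND[min(a, b)] → w = 0.31
R2 (z=12.8): mid=0.68, ¬long=1−0.31=0.69; AND[min(a, b)] → w = 0.68
R3 (z=-16.0): mid=0.68, long=0.31; AND[min(a, b)] → w = 0.31
R4 (z=-14.7): mid=0.68, moderate=0.76; AND[min(a, b)] → w = 0.68
Weighted average = (0.31·-5.4 + 0.68·12.8 + 0.31·-16.0 + 0.68·-14.7) / (0.31 + 0.68 + 0.31 + 0.68)
  = -7.9260 / 1.9800 = -4.003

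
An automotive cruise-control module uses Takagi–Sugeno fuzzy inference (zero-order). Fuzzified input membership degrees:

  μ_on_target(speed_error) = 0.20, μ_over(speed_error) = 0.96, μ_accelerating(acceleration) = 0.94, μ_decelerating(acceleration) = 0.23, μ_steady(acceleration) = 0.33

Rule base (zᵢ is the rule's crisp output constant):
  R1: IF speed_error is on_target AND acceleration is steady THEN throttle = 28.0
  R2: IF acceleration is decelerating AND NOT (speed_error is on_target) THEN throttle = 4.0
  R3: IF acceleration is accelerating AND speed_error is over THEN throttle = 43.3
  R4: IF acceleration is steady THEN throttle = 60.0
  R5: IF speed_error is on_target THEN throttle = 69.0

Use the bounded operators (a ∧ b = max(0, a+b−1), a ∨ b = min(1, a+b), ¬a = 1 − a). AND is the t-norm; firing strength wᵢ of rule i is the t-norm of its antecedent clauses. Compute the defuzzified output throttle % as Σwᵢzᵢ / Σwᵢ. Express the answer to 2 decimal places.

R1 (z=28.0): on_target=0.20, steady=0.33; AND[max(0, a+b−1)] → w = 0.00
R2 (z=4.0): decelerating=0.23, ¬on_target=1−0.20=0.80; AND[max(0, a+b−1)] → w = 0.03
R3 (z=43.3): accelerating=0.94, over=0.96; AND[max(0, a+b−1)] → w = 0.90
R4 (z=60.0): steady=0.33 → w = 0.33
R5 (z=69.0): on_target=0.20 → w = 0.20
Weighted average = (0.00·28.0 + 0.03·4.0 + 0.90·43.3 + 0.33·60.0 + 0.20·69.0) / (0.00 + 0.03 + 0.90 + 0.33 + 0.20)
  = 72.6900 / 1.4600 = 49.79

49.79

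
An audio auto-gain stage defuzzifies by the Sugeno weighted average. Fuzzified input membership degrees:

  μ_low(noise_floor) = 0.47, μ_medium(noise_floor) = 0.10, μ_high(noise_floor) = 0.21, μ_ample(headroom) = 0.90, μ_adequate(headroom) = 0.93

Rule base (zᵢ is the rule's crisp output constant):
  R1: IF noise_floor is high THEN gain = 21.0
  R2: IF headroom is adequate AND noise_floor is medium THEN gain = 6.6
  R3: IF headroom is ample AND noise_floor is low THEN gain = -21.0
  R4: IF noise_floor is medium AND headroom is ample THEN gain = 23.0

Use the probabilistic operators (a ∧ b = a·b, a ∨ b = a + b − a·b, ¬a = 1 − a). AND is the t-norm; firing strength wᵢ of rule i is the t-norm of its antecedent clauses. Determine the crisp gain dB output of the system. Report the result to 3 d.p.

-2.193

R1 (z=21.0): high=0.21 → w = 0.2100
R2 (z=6.6): adequate=0.93, medium=0.10; AND[a·b] → w = 0.0930
R3 (z=-21.0): ample=0.90, low=0.47; AND[a·b] → w = 0.4230
R4 (z=23.0): medium=0.10, ample=0.90; AND[a·b] → w = 0.0900
Weighted average = (0.2100·21.0 + 0.0930·6.6 + 0.4230·-21.0 + 0.0900·23.0) / (0.2100 + 0.0930 + 0.4230 + 0.0900)
  = -1.7892 / 0.8160 = -2.193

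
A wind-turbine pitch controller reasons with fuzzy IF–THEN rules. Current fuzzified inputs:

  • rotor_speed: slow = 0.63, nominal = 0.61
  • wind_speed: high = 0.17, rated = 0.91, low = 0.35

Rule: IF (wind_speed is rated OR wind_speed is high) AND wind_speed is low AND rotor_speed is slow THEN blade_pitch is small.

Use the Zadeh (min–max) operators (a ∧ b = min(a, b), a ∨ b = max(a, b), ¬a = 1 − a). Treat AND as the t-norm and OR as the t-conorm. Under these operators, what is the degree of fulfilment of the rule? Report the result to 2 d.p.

0.35

firing strength: (rated=0.91 OR high=0.17) = 0.91; AND[min(a, b)] with low=0.35, slow=0.63 → w = 0.35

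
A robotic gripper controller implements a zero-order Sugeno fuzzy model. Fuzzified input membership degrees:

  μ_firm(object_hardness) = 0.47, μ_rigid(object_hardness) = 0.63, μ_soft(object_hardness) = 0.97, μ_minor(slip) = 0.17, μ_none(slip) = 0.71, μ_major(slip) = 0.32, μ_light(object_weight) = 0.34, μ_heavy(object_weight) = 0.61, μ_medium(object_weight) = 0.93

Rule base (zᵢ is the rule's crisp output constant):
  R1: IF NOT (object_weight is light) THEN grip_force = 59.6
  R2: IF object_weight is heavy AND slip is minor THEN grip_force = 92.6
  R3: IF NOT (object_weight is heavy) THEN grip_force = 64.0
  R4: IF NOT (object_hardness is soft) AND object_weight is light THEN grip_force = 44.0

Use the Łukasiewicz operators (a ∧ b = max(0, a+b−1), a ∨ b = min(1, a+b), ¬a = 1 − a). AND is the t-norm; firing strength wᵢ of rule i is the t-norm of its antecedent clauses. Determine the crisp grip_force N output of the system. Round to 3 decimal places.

R1 (z=59.6): ¬light=1−0.34=0.66 → w = 0.66
R2 (z=92.6): heavy=0.61, minor=0.17; AND[max(0, a+b−1)] → w = 0.00
R3 (z=64.0): ¬heavy=1−0.61=0.39 → w = 0.39
R4 (z=44.0): ¬soft=1−0.97=0.03, light=0.34; AND[max(0, a+b−1)] → w = 0.00
Weighted average = (0.66·59.6 + 0.00·92.6 + 0.39·64.0 + 0.00·44.0) / (0.66 + 0.00 + 0.39 + 0.00)
  = 64.2960 / 1.0500 = 61.234

61.234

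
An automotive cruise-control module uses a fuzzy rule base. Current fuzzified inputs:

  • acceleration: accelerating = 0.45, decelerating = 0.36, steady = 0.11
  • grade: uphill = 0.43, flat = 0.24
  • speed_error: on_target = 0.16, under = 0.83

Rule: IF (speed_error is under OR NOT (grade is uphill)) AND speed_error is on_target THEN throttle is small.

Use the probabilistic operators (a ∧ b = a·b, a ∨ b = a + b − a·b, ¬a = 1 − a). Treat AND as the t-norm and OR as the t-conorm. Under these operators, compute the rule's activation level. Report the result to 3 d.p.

0.148

firing strength: (under=0.83 OR ¬uphill=1−0.43=0.57) = 0.9269; AND[a·b] with on_target=0.16 → w = 0.1483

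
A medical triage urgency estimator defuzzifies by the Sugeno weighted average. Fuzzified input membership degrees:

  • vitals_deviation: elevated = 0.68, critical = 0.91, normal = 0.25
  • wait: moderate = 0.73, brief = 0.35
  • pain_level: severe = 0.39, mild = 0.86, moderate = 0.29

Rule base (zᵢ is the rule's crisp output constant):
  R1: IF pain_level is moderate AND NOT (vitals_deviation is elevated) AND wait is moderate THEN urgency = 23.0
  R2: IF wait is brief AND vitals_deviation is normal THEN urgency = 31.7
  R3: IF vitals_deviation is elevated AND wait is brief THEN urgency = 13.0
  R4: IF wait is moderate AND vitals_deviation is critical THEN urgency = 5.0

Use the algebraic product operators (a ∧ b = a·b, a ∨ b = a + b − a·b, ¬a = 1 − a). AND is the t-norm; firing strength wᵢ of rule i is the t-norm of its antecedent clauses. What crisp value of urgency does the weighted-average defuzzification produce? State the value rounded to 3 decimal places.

R1 (z=23.0): moderate=0.29, ¬elevated=1−0.68=0.32, moderate=0.73; AND[a·b] → w = 0.0677
R2 (z=31.7): brief=0.35, normal=0.25; AND[a·b] → w = 0.0875
R3 (z=13.0): elevated=0.68, brief=0.35; AND[a·b] → w = 0.2380
R4 (z=5.0): moderate=0.73, critical=0.91; AND[a·b] → w = 0.6643
Weighted average = (0.0677·23.0 + 0.0875·31.7 + 0.2380·13.0 + 0.6643·5.0) / (0.0677 + 0.0875 + 0.2380 + 0.6643)
  = 10.7474 / 1.0575 = 10.163

10.163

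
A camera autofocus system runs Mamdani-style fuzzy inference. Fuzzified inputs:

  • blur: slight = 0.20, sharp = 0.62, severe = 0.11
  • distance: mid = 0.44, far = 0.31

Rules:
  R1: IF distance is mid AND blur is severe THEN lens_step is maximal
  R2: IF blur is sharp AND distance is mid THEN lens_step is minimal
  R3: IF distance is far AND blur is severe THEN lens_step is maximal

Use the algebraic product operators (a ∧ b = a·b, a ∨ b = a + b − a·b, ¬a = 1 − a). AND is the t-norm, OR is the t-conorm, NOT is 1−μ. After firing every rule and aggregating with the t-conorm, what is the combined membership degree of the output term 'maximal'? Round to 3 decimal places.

R1: mid=0.44, severe=0.11; AND[a·b] → w = 0.0484
R2: sharp=0.62, mid=0.44; AND[a·b] → w = 0.2728
R3: far=0.31, severe=0.11; AND[a·b] → w = 0.0341
Rules with consequent 'maximal': {R1, R3} → strengths 0.0484, 0.0341
Aggregate via t-conorm [a + b − a·b]: 0.0808

0.081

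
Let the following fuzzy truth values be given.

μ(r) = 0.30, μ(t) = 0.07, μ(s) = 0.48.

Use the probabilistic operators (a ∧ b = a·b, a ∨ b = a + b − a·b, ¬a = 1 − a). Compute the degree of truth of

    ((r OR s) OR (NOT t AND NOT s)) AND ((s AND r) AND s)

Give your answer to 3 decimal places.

r OR s = a + b − a·b on (0.3000, 0.4800) = 0.6360
NOT t = 1 − 0.0700 = 0.9300
NOT s = 1 − 0.4800 = 0.5200
NOT t AND NOT s = a·b on (0.9300, 0.5200) = 0.4836
(r OR s) OR (NOT t AND NOT s) = a + b − a·b on (0.6360, 0.4836) = 0.8120
s AND r = a·b on (0.4800, 0.3000) = 0.1440
(s AND r) AND s = a·b on (0.1440, 0.4800) = 0.0691
((r OR s) OR (NOT t AND NOT s)) AND ((s AND r) AND s) = a·b on (0.8120, 0.0691) = 0.0561

0.056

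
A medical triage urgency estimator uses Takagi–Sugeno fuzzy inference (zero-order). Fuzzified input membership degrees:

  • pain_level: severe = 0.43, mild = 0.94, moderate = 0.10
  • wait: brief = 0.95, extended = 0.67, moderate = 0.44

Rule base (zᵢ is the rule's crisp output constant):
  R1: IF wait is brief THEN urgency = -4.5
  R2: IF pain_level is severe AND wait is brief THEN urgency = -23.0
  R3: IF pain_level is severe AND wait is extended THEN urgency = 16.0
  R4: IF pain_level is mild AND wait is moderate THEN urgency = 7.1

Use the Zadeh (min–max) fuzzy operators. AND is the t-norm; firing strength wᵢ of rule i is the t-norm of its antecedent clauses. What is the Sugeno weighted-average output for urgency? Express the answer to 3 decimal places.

R1 (z=-4.5): brief=0.95 → w = 0.95
R2 (z=-23.0): severe=0.43, brief=0.95; AND[min(a, b)] → w = 0.43
R3 (z=16.0): severe=0.43, extended=0.67; AND[min(a, b)] → w = 0.43
R4 (z=7.1): mild=0.94, moderate=0.44; AND[min(a, b)] → w = 0.44
Weighted average = (0.95·-4.5 + 0.43·-23.0 + 0.43·16.0 + 0.44·7.1) / (0.95 + 0.43 + 0.43 + 0.44)
  = -4.1610 / 2.2500 = -1.849

-1.849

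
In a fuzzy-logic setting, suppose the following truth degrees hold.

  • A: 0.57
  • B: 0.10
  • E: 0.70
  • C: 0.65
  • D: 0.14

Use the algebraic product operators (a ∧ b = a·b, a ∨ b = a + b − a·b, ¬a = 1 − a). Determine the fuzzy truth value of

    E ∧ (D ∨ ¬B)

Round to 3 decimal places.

¬B = 1 − 0.1000 = 0.9000
D ∨ ¬B = a + b − a·b on (0.1400, 0.9000) = 0.9140
E ∧ (D ∨ ¬B) = a·b on (0.7000, 0.9140) = 0.6398

0.640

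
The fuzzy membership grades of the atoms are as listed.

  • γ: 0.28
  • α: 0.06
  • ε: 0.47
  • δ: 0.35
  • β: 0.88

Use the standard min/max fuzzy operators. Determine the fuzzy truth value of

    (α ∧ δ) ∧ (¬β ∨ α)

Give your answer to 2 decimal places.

0.06

α ∧ δ = min(a, b) on (0.06, 0.35) = 0.06
¬β = 1 − 0.88 = 0.12
¬β ∨ α = max(a, b) on (0.12, 0.06) = 0.12
(α ∧ δ) ∧ (¬β ∨ α) = min(a, b) on (0.06, 0.12) = 0.06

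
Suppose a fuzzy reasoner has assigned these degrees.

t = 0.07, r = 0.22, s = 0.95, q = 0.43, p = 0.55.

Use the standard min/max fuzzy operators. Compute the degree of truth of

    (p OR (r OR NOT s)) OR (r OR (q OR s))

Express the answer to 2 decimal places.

NOT s = 1 − 0.95 = 0.05
r OR NOT s = max(a, b) on (0.22, 0.05) = 0.22
p OR (r OR NOT s) = max(a, b) on (0.55, 0.22) = 0.55
q OR s = max(a, b) on (0.43, 0.95) = 0.95
r OR (q OR s) = max(a, b) on (0.22, 0.95) = 0.95
(p OR (r OR NOT s)) OR (r OR (q OR s)) = max(a, b) on (0.55, 0.95) = 0.95

0.95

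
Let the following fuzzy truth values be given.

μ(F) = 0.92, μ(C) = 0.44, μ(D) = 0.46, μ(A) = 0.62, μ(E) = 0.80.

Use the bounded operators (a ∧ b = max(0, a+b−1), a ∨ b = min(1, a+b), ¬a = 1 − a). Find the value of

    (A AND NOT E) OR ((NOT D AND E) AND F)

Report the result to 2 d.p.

NOT E = 1 − 0.80 = 0.20
A AND NOT E = max(0, a+b−1) on (0.62, 0.20) = 0.00
NOT D = 1 − 0.46 = 0.54
NOT D AND E = max(0, a+b−1) on (0.54, 0.80) = 0.34
(NOT D AND E) AND F = max(0, a+b−1) on (0.34, 0.92) = 0.26
(A AND NOT E) OR ((NOT D AND E) AND F) = min(1, a+b) on (0.00, 0.26) = 0.26

0.26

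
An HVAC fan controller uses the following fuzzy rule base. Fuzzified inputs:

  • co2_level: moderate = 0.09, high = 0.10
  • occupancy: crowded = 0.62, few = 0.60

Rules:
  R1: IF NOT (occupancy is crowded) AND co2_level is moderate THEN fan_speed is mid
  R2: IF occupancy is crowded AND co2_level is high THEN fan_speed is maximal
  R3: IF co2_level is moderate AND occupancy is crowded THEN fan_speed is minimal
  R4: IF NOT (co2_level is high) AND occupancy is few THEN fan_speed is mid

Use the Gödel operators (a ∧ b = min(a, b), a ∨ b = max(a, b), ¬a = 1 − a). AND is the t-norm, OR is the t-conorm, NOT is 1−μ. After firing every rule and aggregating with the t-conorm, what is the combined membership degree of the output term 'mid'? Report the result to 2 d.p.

0.60

R1: ¬crowded=1−0.62=0.38, moderate=0.09; AND[min(a, b)] → w = 0.09
R2: crowded=0.62, high=0.10; AND[min(a, b)] → w = 0.10
R3: moderate=0.09, crowded=0.62; AND[min(a, b)] → w = 0.09
R4: ¬high=1−0.10=0.90, few=0.60; AND[min(a, b)] → w = 0.60
Rules with consequent 'mid': {R1, R4} → strengths 0.09, 0.60
Aggregate via t-conorm [max(a, b)]: 0.60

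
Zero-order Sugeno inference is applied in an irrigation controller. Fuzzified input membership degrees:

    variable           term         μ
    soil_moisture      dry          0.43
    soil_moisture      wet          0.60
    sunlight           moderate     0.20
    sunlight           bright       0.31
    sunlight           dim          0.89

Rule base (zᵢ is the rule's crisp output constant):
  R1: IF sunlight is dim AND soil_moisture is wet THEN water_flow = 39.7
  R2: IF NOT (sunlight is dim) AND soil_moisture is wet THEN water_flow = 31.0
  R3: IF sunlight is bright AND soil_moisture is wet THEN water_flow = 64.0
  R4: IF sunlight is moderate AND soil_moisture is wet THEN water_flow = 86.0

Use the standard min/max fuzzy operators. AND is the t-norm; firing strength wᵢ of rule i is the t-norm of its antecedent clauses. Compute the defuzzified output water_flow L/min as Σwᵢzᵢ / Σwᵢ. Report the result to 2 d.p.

R1 (z=39.7): dim=0.89, wet=0.60; AND[min(a, b)] → w = 0.60
R2 (z=31.0): ¬dim=1−0.89=0.11, wet=0.60; AND[min(a, b)] → w = 0.11
R3 (z=64.0): bright=0.31, wet=0.60; AND[min(a, b)] → w = 0.31
R4 (z=86.0): moderate=0.20, wet=0.60; AND[min(a, b)] → w = 0.20
Weighted average = (0.60·39.7 + 0.11·31.0 + 0.31·64.0 + 0.20·86.0) / (0.60 + 0.11 + 0.31 + 0.20)
  = 64.2700 / 1.2200 = 52.68

52.68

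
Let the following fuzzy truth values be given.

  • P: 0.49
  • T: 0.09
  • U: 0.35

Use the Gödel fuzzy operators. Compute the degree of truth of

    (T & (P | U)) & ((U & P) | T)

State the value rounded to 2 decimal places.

0.09

P | U = max(a, b) on (0.49, 0.35) = 0.49
T & (P | U) = min(a, b) on (0.09, 0.49) = 0.09
U & P = min(a, b) on (0.35, 0.49) = 0.35
(U & P) | T = max(a, b) on (0.35, 0.09) = 0.35
(T & (P | U)) & ((U & P) | T) = min(a, b) on (0.09, 0.35) = 0.09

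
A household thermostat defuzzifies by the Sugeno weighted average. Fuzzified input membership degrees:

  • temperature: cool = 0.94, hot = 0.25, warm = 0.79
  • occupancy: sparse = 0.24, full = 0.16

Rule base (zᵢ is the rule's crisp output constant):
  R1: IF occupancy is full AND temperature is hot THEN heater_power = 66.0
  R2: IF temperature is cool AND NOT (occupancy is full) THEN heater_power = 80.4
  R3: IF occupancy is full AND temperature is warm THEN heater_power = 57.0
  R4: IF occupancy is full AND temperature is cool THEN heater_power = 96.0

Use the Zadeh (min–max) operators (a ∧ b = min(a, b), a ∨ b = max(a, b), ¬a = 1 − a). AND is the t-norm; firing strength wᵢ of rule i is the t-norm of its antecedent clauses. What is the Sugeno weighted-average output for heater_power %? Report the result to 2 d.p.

R1 (z=66.0): full=0.16, hot=0.25; AND[min(a, b)] → w = 0.16
R2 (z=80.4): cool=0.94, ¬full=1−0.16=0.84; AND[min(a, b)] → w = 0.84
R3 (z=57.0): full=0.16, warm=0.79; AND[min(a, b)] → w = 0.16
R4 (z=96.0): full=0.16, cool=0.94; AND[min(a, b)] → w = 0.16
Weighted average = (0.16·66.0 + 0.84·80.4 + 0.16·57.0 + 0.16·96.0) / (0.16 + 0.84 + 0.16 + 0.16)
  = 102.5760 / 1.3200 = 77.71

77.71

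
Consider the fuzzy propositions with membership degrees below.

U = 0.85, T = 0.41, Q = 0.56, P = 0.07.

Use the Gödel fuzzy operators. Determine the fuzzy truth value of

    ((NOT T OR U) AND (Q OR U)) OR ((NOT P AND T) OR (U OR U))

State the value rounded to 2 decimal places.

0.85

NOT T = 1 − 0.41 = 0.59
NOT T OR U = max(a, b) on (0.59, 0.85) = 0.85
Q OR U = max(a, b) on (0.56, 0.85) = 0.85
(NOT T OR U) AND (Q OR U) = min(a, b) on (0.85, 0.85) = 0.85
NOT P = 1 − 0.07 = 0.93
NOT P AND T = min(a, b) on (0.93, 0.41) = 0.41
U OR U = max(a, b) on (0.85, 0.85) = 0.85
(NOT P AND T) OR (U OR U) = max(a, b) on (0.41, 0.85) = 0.85
((NOT T OR U) AND (Q OR U)) OR ((NOT P AND T) OR (U OR U)) = max(a, b) on (0.85, 0.85) = 0.85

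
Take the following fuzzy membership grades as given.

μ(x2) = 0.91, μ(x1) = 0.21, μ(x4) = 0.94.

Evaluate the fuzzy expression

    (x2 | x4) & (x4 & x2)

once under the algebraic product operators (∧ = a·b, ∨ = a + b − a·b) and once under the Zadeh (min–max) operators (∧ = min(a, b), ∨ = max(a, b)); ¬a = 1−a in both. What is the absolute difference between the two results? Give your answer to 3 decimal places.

Under algebraic product:
  x2 | x4 = a + b − a·b on (0.9100, 0.9400) = 0.9946
  x4 & x2 = a·b on (0.9400, 0.9100) = 0.8554
  (x2 | x4) & (x4 & x2) = a·b on (0.9946, 0.8554) = 0.8508
  → value = 0.8508
Under Zadeh (min–max):
  x2 | x4 = max(a, b) on (0.91, 0.94) = 0.94
  x4 & x2 = min(a, b) on (0.94, 0.91) = 0.91
  (x2 | x4) & (x4 & x2) = min(a, b) on (0.94, 0.91) = 0.91
  → value = 0.9100
|0.8508 − 0.9100| = 0.059

0.059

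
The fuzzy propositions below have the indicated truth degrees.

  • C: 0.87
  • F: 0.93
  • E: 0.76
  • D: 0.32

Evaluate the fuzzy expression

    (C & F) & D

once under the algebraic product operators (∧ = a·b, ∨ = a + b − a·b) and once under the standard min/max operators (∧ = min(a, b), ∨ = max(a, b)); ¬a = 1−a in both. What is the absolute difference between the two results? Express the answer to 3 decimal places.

Under algebraic product:
  C & F = a·b on (0.8700, 0.9300) = 0.8091
  (C & F) & D = a·b on (0.8091, 0.3200) = 0.2589
  → value = 0.2589
Under standard min/max:
  C & F = min(a, b) on (0.87, 0.93) = 0.87
  (C & F) & D = min(a, b) on (0.87, 0.32) = 0.32
  → value = 0.3200
|0.2589 − 0.3200| = 0.061

0.061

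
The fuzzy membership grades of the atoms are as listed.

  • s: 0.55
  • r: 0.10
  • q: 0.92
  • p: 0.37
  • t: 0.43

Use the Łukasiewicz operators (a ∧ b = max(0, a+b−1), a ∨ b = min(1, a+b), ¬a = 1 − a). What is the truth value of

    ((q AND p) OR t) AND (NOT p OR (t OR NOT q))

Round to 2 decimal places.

q AND p = max(0, a+b−1) on (0.92, 0.37) = 0.29
(q AND p) OR t = min(1, a+b) on (0.29, 0.43) = 0.72
NOT p = 1 − 0.37 = 0.63
NOT q = 1 − 0.92 = 0.08
t OR NOT q = min(1, a+b) on (0.43, 0.08) = 0.51
NOT p OR (t OR NOT q) = min(1, a+b) on (0.63, 0.51) = 1.00
((q AND p) OR t) AND (NOT p OR (t OR NOT q)) = max(0, a+b−1) on (0.72, 1.00) = 0.72

0.72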